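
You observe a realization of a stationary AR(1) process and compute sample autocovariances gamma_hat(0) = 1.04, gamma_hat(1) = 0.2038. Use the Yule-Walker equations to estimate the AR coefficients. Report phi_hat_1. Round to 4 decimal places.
\hat\phi_{1} = 0.1960

The Yule-Walker equations for an AR(p) process read, in matrix form,
  Gamma_p phi = r_p,   with   (Gamma_p)_{ij} = gamma(|i - j|),
                       (r_p)_i = gamma(i),   i,j = 1..p.
Substitute the sample gammas (Toeplitz matrix and right-hand side of size 1):
  Gamma_p = [[1.04]]
  r_p     = [0.2038]
With p = 1 this is the single equation gamma(0) phi_1 = gamma(1):
  phi_hat_1 = gamma(1) / gamma(0) = 0.2038 / 1.04 = 0.1960.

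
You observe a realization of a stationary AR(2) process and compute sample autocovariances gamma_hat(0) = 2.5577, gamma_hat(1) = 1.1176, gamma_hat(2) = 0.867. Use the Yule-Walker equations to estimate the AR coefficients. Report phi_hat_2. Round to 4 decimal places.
\hat\phi_{2} = 0.1830

The Yule-Walker equations for an AR(p) process read, in matrix form,
  Gamma_p phi = r_p,   with   (Gamma_p)_{ij} = gamma(|i - j|),
                       (r_p)_i = gamma(i),   i,j = 1..p.
Substitute the sample gammas (Toeplitz matrix and right-hand side of size 2):
  Gamma_p = [[2.5577, 1.1176], [1.1176, 2.5577]]
  r_p     = [1.1176, 0.867]
Written out:
  2.5577 phi_1 + 1.1176 phi_2 = 1.1176
  1.1176 phi_1 + 2.5577 phi_2 = 0.867
Solve by Cramer's rule:
  det = gamma(0)^2 - gamma(1)^2 = (2.5577)^2 - (1.1176)^2 = 6.54182929 - 1.24902976 = 5.29279953
  phi_hat_1 = [gamma(1) gamma(0) - gamma(1) gamma(2)] / det = [(1.1176)(2.5577) - (1.1176)(0.867)] / 5.29279953 = 1.88952632 / 5.29279953 = 0.357
  phi_hat_2 = [gamma(0) gamma(2) - gamma(1)^2] / det = [(2.5577)(0.867) - (1.1176)^2] / 5.29279953 = 0.96849614 / 5.29279953 = 0.183
So phi_hat = [0.3570, 0.1830].
Therefore phi_hat_2 = 0.1830.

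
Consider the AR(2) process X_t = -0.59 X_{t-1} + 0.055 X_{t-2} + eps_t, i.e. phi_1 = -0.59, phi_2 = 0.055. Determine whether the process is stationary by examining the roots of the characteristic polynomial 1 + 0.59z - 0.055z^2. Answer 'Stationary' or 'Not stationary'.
\text{Stationary}

The AR(p) characteristic polynomial is P(z) = 1 + 0.59z - 0.055z^2.
Stationarity requires all roots to lie outside the unit circle, i.e. |z| > 1 for every root.
Set 1 + (0.59) z + (-0.055) z^2 = 0, i.e. a z^2 + b z + c = 0 with a = -0.055, b = 0.59, c = 1.
Discriminant D = b^2 - 4ac = (0.59)^2 - 4*(-0.055)*1 = 0.3481 - (-0.22) = 0.5681.
D >= 0, so the roots are real: z = (-b +/- sqrt(D)) / (2a) = (-0.59 +/- 0.753724) / (-0.11).
  z_1 = (-0.59 + 0.753724) / (-0.11) = -1.4884,   |z_1| = 1.4884.
  z_2 = (-0.59 - 0.753724) / (-0.11) = 12.2157,   |z_2| = 12.2157.
Moduli of all roots: 1.4884, 12.2157.
All moduli strictly greater than 1? Yes.
Verdict: Stationary.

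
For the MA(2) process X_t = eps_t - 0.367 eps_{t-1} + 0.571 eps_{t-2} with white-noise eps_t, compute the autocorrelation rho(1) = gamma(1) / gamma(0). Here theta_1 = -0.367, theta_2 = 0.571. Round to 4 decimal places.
\rho(1) = -0.3947

For an MA(q) process with theta_0 = 1, the autocovariance is
  gamma(k) = sigma^2 * sum_{i=0..q-k} theta_i * theta_{i+k},
and rho(k) = gamma(k) / gamma(0). Sigma^2 cancels.
  numerator   = (1)*(-0.367) + (-0.367)*(0.571) = -0.576557.
  denominator = (1)^2 + (-0.367)^2 + (0.571)^2 = 1.46073.
  rho(1) = -0.576557 / 1.46073 = -0.3947.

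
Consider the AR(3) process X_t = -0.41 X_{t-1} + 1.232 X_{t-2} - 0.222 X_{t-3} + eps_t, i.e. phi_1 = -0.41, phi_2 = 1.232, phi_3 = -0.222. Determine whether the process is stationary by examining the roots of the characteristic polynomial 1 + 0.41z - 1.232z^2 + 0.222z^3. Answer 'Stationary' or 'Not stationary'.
\text{Not stationary}

The AR(p) characteristic polynomial is P(z) = 1 + 0.41z - 1.232z^2 + 0.222z^3.
Stationarity requires all roots to lie outside the unit circle, i.e. |z| > 1 for every root.
Degree 3: look for a simple real root z0 first, then factor out (1 - z/z0) and solve the remaining quadratic.
Testing z0 = 5: P(5) = 1 + (0.41)(5) + (-1.232)(5)^2 + (0.222)(5)^3
  = 1 + (2.05) + (-30.8) + (27.75) = 0.  So z_0 = 5 is a root, |z_0| = 5.
Divide out the factor (1 - 0.2 z) = (1 - z/z0) (since 1/z0 = 0.2):
  P(z) = (1 - 0.2 z)(1 + (0.61) z + (-1.11) z^2)
  [check: z-coef 0.61 - (0.2) = 0.41; z^2-coef -1.11 - (0.2)(0.61) = -1.232; z^3-coef -(0.2)(-1.11) = 0.222.]
Remaining roots from the quadratic factor 1 + (0.61) z + (-1.11) z^2:
  Set 1 + (0.61) z + (-1.11) z^2 = 0, i.e. a z^2 + b z + c = 0 with a = -1.11, b = 0.61, c = 1.
  Discriminant D = b^2 - 4ac = (0.61)^2 - 4*(-1.11)*1 = 0.3721 - (-4.44) = 4.8121.
  D >= 0, so the roots are real: z = (-b +/- sqrt(D)) / (2a) = (-0.61 +/- 2.19365) / (-2.22).
    z_1 = (-0.61 + 2.19365) / (-2.22) = -0.7134,   |z_1| = 0.7134.
    z_2 = (-0.61 - 2.19365) / (-2.22) = 1.2629,   |z_2| = 1.2629.
Moduli of all roots: 5.0000, 0.7134, 1.2629.
All moduli strictly greater than 1? No.
Verdict: Not stationary.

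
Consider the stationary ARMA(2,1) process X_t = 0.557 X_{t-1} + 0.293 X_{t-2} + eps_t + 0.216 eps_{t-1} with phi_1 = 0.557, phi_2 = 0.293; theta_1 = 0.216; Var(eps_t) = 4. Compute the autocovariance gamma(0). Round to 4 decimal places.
\gamma(0) = 16.0000

Multiply the model equation by X_{t-k} and take expectations. With theta_0 = psi_0 = 1 and psi_j the MA(infinity) weights, this gives
  gamma(k) - sum_i phi_i gamma(k-i) = c_k,
  c_k = sigma^2 * sum_{j=k..q} theta_j psi_{j-k}   (c_k = 0 for k > q),
using gamma(-m) = gamma(m).
psi-weights needed (psi_j = theta_j + sum_i phi_i psi_{j-i}):
  psi_1 = theta_1 + phi_1 = 0.216 + (0.557) = 0.773
Right-hand sides:
  c_0 = sigma^2 (1 + theta_1 psi_1) = 4 * (1 + (0.216)(0.773)) = 4 * 1.166968 = 4.667872
  c_1 = sigma^2 theta_1 = 4 * (0.216) = 0.864
  c_2 = 0
Equations for k = 0, 1, 2 (AR order 2, c_2 = 0):
  (E0) gamma(0) = phi_1 gamma(1) + phi_2 gamma(2) + c_0
  (E1) gamma(1) = phi_1 gamma(0) + phi_2 gamma(1) + c_1
  (E2) gamma(2) = phi_1 gamma(1) + phi_2 gamma(0)
From (E1): gamma(1) = A gamma(0) + B with
  A = phi_1 / (1 - phi_2) = 0.557 / 0.707 = 0.787836,   B = c_1 / (1 - phi_2) = 0.864 / 0.707 = 1.222065.
Insert (E2) into (E0): gamma(0) (1 - phi_2^2) = phi_1 (1 + phi_2) gamma(1) + c_0.
  phi_1 (1 + phi_2) = (0.557)(1.293) = 0.720201,   1 - phi_2^2 = 0.914151.
Replace gamma(1) by A gamma(0) + B and collect gamma(0):
  gamma(0) [0.914151 - (0.720201)(0.787836)] = (0.720201)(1.222065) + 4.667872
  gamma(0) * 0.346751 = 5.548004
  gamma(0) = 5.548004 / 0.346751 = 15.999977.
Therefore gamma(0) = 16.0000 (to 4 decimal places).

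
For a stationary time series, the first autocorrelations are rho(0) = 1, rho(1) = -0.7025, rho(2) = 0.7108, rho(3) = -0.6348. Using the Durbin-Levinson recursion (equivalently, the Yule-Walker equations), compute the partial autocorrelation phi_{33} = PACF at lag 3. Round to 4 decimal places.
\phi_{33} = -0.1169

The PACF at lag k is phi_{kk}, the last component of the solution
to the Yule-Walker system G_k phi = r_k where
  (G_k)_{ij} = rho(|i - j|), (r_k)_i = rho(i), i,j = 1..k.
Equivalently, Durbin-Levinson gives phi_{kk} iteratively:
  phi_{11} = rho(1)
  phi_{kk} = [rho(k) - sum_{j=1..k-1} phi_{k-1,j} rho(k-j)]
            / [1 - sum_{j=1..k-1} phi_{k-1,j} rho(j)],
  phi_{k,j} = phi_{k-1,j} - phi_{kk} phi_{k-1,k-j},  j = 1..k-1.
Step k = 1:
  phi_11 = rho(1) = -0.7025.
Step k = 2:
  phi_22 = [rho(2) - phi_11 rho(1)] / [1 - phi_11 rho(1)] = [0.7108 - (-0.7025)(-0.7025)] / [1 - (-0.7025)(-0.7025)]
         = 0.21729375 / 0.50649375 = 0.429016.
  Update: phi_21 = phi_11 - phi_22 phi_11 = -0.7025 - (0.429016)(-0.7025) = -0.401116.
Step k = 3:
  phi_33 = [rho(3) - phi_21 rho(2) - phi_22 rho(1)] / [1 - phi_21 rho(1) - phi_22 rho(2)]
    numerator   = -0.6348 - (-0.401116)(0.7108) - (0.429016)(-0.7025) = -0.04830289
    denominator = 1 - (-0.401116)(-0.7025) - (0.429016)(0.7108) = 0.41327133
  phi_33 = -0.04830289 / 0.41327133 = -0.1169.
Therefore phi_{33} = -0.1169.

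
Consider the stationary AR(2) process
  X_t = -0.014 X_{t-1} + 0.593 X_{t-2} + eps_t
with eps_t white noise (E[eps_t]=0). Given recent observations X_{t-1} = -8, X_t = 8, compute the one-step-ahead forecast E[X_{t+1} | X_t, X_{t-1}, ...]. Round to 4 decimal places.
E[X_{t+1} \mid \mathcal F_t] = -4.8560

For an AR(p) model X_t = c + sum_i phi_i X_{t-i} + eps_t, the
one-step-ahead conditional mean is
  E[X_{t+1} | X_t, ...] = c + sum_i phi_i X_{t+1-i}.
Substitute known values:
  E[X_{t+1} | ...] = (-0.014) * (8) + (0.593) * (-8)
                   = -4.8560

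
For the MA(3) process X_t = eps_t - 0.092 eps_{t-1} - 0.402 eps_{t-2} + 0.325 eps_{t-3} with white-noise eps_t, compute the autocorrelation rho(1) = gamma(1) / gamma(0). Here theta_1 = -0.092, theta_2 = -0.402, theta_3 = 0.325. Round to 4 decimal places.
\rho(1) = -0.1455

For an MA(q) process with theta_0 = 1, the autocovariance is
  gamma(k) = sigma^2 * sum_{i=0..q-k} theta_i * theta_{i+k},
and rho(k) = gamma(k) / gamma(0). Sigma^2 cancels.
  numerator   = (1)*(-0.092) + (-0.092)*(-0.402) + (-0.402)*(0.325) = -0.185666.
  denominator = (1)^2 + (-0.092)^2 + (-0.402)^2 + (0.325)^2 = 1.275693.
  rho(1) = -0.185666 / 1.275693 = -0.1455.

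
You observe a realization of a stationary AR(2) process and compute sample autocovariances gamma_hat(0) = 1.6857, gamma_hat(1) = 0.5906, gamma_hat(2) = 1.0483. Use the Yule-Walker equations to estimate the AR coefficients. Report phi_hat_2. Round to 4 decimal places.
\hat\phi_{2} = 0.5690

The Yule-Walker equations for an AR(p) process read, in matrix form,
  Gamma_p phi = r_p,   with   (Gamma_p)_{ij} = gamma(|i - j|),
                       (r_p)_i = gamma(i),   i,j = 1..p.
Substitute the sample gammas (Toeplitz matrix and right-hand side of size 2):
  Gamma_p = [[1.6857, 0.5906], [0.5906, 1.6857]]
  r_p     = [0.5906, 1.0483]
Written out:
  1.6857 phi_1 + 0.5906 phi_2 = 0.5906
  0.5906 phi_1 + 1.6857 phi_2 = 1.0483
Solve by Cramer's rule:
  det = gamma(0)^2 - gamma(1)^2 = (1.6857)^2 - (0.5906)^2 = 2.84158449 - 0.34880836 = 2.49277613
  phi_hat_1 = [gamma(1) gamma(0) - gamma(1) gamma(2)] / det = [(0.5906)(1.6857) - (0.5906)(1.0483)] / 2.49277613 = 0.37644844 / 2.49277613 = 0.151
  phi_hat_2 = [gamma(0) gamma(2) - gamma(1)^2] / det = [(1.6857)(1.0483) - (0.5906)^2] / 2.49277613 = 1.41831095 / 2.49277613 = 0.569
So phi_hat = [0.1510, 0.5690].
Therefore phi_hat_2 = 0.5690.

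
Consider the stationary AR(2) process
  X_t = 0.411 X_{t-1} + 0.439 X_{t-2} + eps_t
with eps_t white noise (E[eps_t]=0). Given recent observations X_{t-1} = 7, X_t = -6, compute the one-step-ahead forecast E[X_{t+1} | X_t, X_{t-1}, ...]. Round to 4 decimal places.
E[X_{t+1} \mid \mathcal F_t] = 0.6070

For an AR(p) model X_t = c + sum_i phi_i X_{t-i} + eps_t, the
one-step-ahead conditional mean is
  E[X_{t+1} | X_t, ...] = c + sum_i phi_i X_{t+1-i}.
Substitute known values:
  E[X_{t+1} | ...] = (0.411) * (-6) + (0.439) * (7)
                   = 0.6070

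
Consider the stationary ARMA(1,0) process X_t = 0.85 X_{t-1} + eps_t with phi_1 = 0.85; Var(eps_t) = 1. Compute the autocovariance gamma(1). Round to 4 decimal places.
\gamma(1) = 3.0631

Multiply the model equation by X_{t-k} and take expectations. With theta_0 = psi_0 = 1 and psi_j the MA(infinity) weights, this gives
  gamma(k) - sum_i phi_i gamma(k-i) = c_k,
  c_k = sigma^2 * sum_{j=k..q} theta_j psi_{j-k}   (c_k = 0 for k > q),
using gamma(-m) = gamma(m).
Pure AR (q = 0): c_0 = sigma^2 = 1, c_k = 0 for k >= 1.
Equations for k = 0 and k = 1 (AR order 1):
  gamma(0) = phi_1 gamma(1) + c_0
  gamma(1) = phi_1 gamma(0) + c_1
Substituting the second into the first: gamma(0) (1 - phi_1^2) = c_0 + phi_1 c_1, so
  gamma(0) = c_0 / (1 - phi_1^2) = 1 / (1 - (0.85)^2) = 1 / 0.2775 = 3.603604.
  gamma(1) = phi_1 gamma(0) = (0.85)(3.603604) = 3.063063.
Therefore gamma(1) = 3.0631 (to 4 decimal places).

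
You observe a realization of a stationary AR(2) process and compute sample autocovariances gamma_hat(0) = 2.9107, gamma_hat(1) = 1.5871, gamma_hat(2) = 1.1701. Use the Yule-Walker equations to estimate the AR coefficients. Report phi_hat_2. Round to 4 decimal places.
\hat\phi_{2} = 0.1490

The Yule-Walker equations for an AR(p) process read, in matrix form,
  Gamma_p phi = r_p,   with   (Gamma_p)_{ij} = gamma(|i - j|),
                       (r_p)_i = gamma(i),   i,j = 1..p.
Substitute the sample gammas (Toeplitz matrix and right-hand side of size 2):
  Gamma_p = [[2.9107, 1.5871], [1.5871, 2.9107]]
  r_p     = [1.5871, 1.1701]
Written out:
  2.9107 phi_1 + 1.5871 phi_2 = 1.5871
  1.5871 phi_1 + 2.9107 phi_2 = 1.1701
Solve by Cramer's rule:
  det = gamma(0)^2 - gamma(1)^2 = (2.9107)^2 - (1.5871)^2 = 8.47217449 - 2.51888641 = 5.95328808
  phi_hat_1 = [gamma(1) gamma(0) - gamma(1) gamma(2)] / det = [(1.5871)(2.9107) - (1.5871)(1.1701)] / 5.95328808 = 2.76250626 / 5.95328808 = 0.464
  phi_hat_2 = [gamma(0) gamma(2) - gamma(1)^2] / det = [(2.9107)(1.1701) - (1.5871)^2] / 5.95328808 = 0.88692366 / 5.95328808 = 0.149
So phi_hat = [0.4640, 0.1490].
Therefore phi_hat_2 = 0.1490.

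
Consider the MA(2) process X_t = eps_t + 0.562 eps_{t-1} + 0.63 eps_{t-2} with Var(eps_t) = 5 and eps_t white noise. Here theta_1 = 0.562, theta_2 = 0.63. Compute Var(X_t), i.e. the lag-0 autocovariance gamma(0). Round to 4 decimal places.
\gamma(0) = 8.5637

For an MA(q) process X_t = eps_t + sum_i theta_i eps_{t-i} with
Var(eps_t) = sigma^2, the variance is
  gamma(0) = sigma^2 * (1 + sum_i theta_i^2).
  sum_i theta_i^2 = (0.562)^2 + (0.63)^2 = 0.315844 + 0.3969 = 0.712744.
  gamma(0) = 5 * (1 + 0.712744) = 5 * 1.712744 = 8.56372, which rounds to 8.5637.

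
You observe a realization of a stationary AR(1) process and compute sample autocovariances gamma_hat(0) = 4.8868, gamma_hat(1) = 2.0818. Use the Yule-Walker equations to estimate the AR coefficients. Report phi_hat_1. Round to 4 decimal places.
\hat\phi_{1} = 0.4260

The Yule-Walker equations for an AR(p) process read, in matrix form,
  Gamma_p phi = r_p,   with   (Gamma_p)_{ij} = gamma(|i - j|),
                       (r_p)_i = gamma(i),   i,j = 1..p.
Substitute the sample gammas (Toeplitz matrix and right-hand side of size 1):
  Gamma_p = [[4.8868]]
  r_p     = [2.0818]
With p = 1 this is the single equation gamma(0) phi_1 = gamma(1):
  phi_hat_1 = gamma(1) / gamma(0) = 2.0818 / 4.8868 = 0.4260.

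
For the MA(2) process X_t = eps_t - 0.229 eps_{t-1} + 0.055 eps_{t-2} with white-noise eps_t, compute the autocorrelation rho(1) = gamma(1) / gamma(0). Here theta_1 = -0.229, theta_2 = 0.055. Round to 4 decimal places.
\rho(1) = -0.2289

For an MA(q) process with theta_0 = 1, the autocovariance is
  gamma(k) = sigma^2 * sum_{i=0..q-k} theta_i * theta_{i+k},
and rho(k) = gamma(k) / gamma(0). Sigma^2 cancels.
  numerator   = (1)*(-0.229) + (-0.229)*(0.055) = -0.241595.
  denominator = (1)^2 + (-0.229)^2 + (0.055)^2 = 1.055466.
  rho(1) = -0.241595 / 1.055466 = -0.2289.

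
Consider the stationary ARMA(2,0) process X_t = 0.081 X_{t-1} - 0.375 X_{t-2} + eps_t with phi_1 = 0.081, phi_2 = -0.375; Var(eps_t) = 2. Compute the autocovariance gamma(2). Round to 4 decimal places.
\gamma(2) = -0.8646

Multiply the model equation by X_{t-k} and take expectations. With theta_0 = psi_0 = 1 and psi_j the MA(infinity) weights, this gives
  gamma(k) - sum_i phi_i gamma(k-i) = c_k,
  c_k = sigma^2 * sum_{j=k..q} theta_j psi_{j-k}   (c_k = 0 for k > q),
using gamma(-m) = gamma(m).
Pure AR (q = 0): c_0 = sigma^2 = 2, c_k = 0 for k >= 1.
Equations for k = 0, 1, 2 (AR order 2, c_2 = 0):
  (E0) gamma(0) = phi_1 gamma(1) + phi_2 gamma(2) + c_0
  (E1) gamma(1) = phi_1 gamma(0) + phi_2 gamma(1) + c_1
  (E2) gamma(2) = phi_1 gamma(1) + phi_2 gamma(0)
From (E1): gamma(1) = A gamma(0) + B with
  A = phi_1 / (1 - phi_2) = 0.081 / 1.375 = 0.058909,   B = c_1 / (1 - phi_2) = 0 / 1.375 = 0.
Insert (E2) into (E0): gamma(0) (1 - phi_2^2) = phi_1 (1 + phi_2) gamma(1) + c_0.
  phi_1 (1 + phi_2) = (0.081)(0.625) = 0.050625,   1 - phi_2^2 = 0.859375.
Replace gamma(1) by A gamma(0) + B and collect gamma(0):
  gamma(0) [0.859375 - (0.050625)(0.058909)] = c_0 = 2
  gamma(0) * 0.856393 = 2
  gamma(0) = 2 / 0.856393 = 2.335377.
  gamma(1) = A gamma(0) = (0.058909)(2.335377) = 0.137575.
  gamma(2) = phi_1 gamma(1) + phi_2 gamma(0) = (0.081)(0.137575) + (-0.375)(2.335377) = -0.864623.
Therefore gamma(2) = -0.8646 (to 4 decimal places).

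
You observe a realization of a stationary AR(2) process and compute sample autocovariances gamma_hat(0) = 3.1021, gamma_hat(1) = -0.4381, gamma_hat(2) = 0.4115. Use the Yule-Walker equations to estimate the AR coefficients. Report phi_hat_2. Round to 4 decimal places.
\hat\phi_{2} = 0.1150

The Yule-Walker equations for an AR(p) process read, in matrix form,
  Gamma_p phi = r_p,   with   (Gamma_p)_{ij} = gamma(|i - j|),
                       (r_p)_i = gamma(i),   i,j = 1..p.
Substitute the sample gammas (Toeplitz matrix and right-hand side of size 2):
  Gamma_p = [[3.1021, -0.4381], [-0.4381, 3.1021]]
  r_p     = [-0.4381, 0.4115]
Written out:
  3.1021 phi_1 - 0.4381 phi_2 = -0.4381
  -0.4381 phi_1 + 3.1021 phi_2 = 0.4115
Solve by Cramer's rule:
  det = gamma(0)^2 - gamma(1)^2 = (3.1021)^2 - (-0.4381)^2 = 9.62302441 - 0.19193161 = 9.4310928
  phi_hat_1 = [gamma(1) gamma(0) - gamma(1) gamma(2)] / det = [(-0.4381)(3.1021) - (-0.4381)(0.4115)] / 9.4310928 = -1.17875186 / 9.4310928 = -0.125
  phi_hat_2 = [gamma(0) gamma(2) - gamma(1)^2] / det = [(3.1021)(0.4115) - (-0.4381)^2] / 9.4310928 = 1.08458254 / 9.4310928 = 0.115
So phi_hat = [-0.1250, 0.1150].
Therefore phi_hat_2 = 0.1150.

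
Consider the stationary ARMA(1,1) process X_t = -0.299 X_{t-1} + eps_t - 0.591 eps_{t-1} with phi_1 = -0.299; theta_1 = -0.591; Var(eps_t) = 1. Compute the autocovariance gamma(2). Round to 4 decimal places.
\gamma(2) = 0.3439

Multiply the model equation by X_{t-k} and take expectations. With theta_0 = psi_0 = 1 and psi_j the MA(infinity) weights, this gives
  gamma(k) - sum_i phi_i gamma(k-i) = c_k,
  c_k = sigma^2 * sum_{j=k..q} theta_j psi_{j-k}   (c_k = 0 for k > q),
using gamma(-m) = gamma(m).
psi-weights needed (psi_j = theta_j + sum_i phi_i psi_{j-i}):
  psi_1 = theta_1 + phi_1 = -0.591 + (-0.299) = -0.89
Right-hand sides:
  c_0 = sigma^2 (1 + theta_1 psi_1) = 1 * (1 + (-0.591)(-0.89)) = 1 * 1.52599 = 1.52599
  c_1 = sigma^2 theta_1 = 1 * (-0.591) = -0.591
  c_2 = 0
Equations for k = 0 and k = 1 (AR order 1):
  gamma(0) = phi_1 gamma(1) + c_0
  gamma(1) = phi_1 gamma(0) + c_1
Substituting the second into the first: gamma(0) (1 - phi_1^2) = c_0 + phi_1 c_1, so
  gamma(0) = (c_0 + phi_1 c_1) / (1 - phi_1^2) = (1.52599 + (-0.299)(-0.591)) / (1 - (-0.299)^2) = 1.702699 / 0.910599 = 1.869867.
  gamma(1) = phi_1 gamma(0) + c_1 = (-0.299)(1.869867) + (-0.591) = -1.15009.
For k = 2 (> q): gamma(2) = phi_1 gamma(1) = (-0.299)(-1.15009) = 0.343877.
Therefore gamma(2) = 0.3439 (to 4 decimal places).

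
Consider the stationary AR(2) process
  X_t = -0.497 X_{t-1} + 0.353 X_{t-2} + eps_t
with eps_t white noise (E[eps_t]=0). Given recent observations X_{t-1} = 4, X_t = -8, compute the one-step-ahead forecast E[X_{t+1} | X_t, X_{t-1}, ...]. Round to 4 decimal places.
E[X_{t+1} \mid \mathcal F_t] = 5.3880

For an AR(p) model X_t = c + sum_i phi_i X_{t-i} + eps_t, the
one-step-ahead conditional mean is
  E[X_{t+1} | X_t, ...] = c + sum_i phi_i X_{t+1-i}.
Substitute known values:
  E[X_{t+1} | ...] = (-0.497) * (-8) + (0.353) * (4)
                   = 5.3880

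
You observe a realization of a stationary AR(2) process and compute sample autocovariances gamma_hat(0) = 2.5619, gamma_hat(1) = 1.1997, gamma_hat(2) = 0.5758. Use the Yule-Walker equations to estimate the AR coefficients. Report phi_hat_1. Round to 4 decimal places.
\hat\phi_{1} = 0.4650

The Yule-Walker equations for an AR(p) process read, in matrix form,
  Gamma_p phi = r_p,   with   (Gamma_p)_{ij} = gamma(|i - j|),
                       (r_p)_i = gamma(i),   i,j = 1..p.
Substitute the sample gammas (Toeplitz matrix and right-hand side of size 2):
  Gamma_p = [[2.5619, 1.1997], [1.1997, 2.5619]]
  r_p     = [1.1997, 0.5758]
Written out:
  2.5619 phi_1 + 1.1997 phi_2 = 1.1997
  1.1997 phi_1 + 2.5619 phi_2 = 0.5758
Solve by Cramer's rule:
  det = gamma(0)^2 - gamma(1)^2 = (2.5619)^2 - (1.1997)^2 = 6.56333161 - 1.43928009 = 5.12405152
  phi_hat_1 = [gamma(1) gamma(0) - gamma(1) gamma(2)] / det = [(1.1997)(2.5619) - (1.1997)(0.5758)] / 5.12405152 = 2.38272417 / 5.12405152 = 0.465
  phi_hat_2 = [gamma(0) gamma(2) - gamma(1)^2] / det = [(2.5619)(0.5758) - (1.1997)^2] / 5.12405152 = 0.03586193 / 5.12405152 = 0.007
So phi_hat = [0.4650, 0.0070].
Therefore phi_hat_1 = 0.4650.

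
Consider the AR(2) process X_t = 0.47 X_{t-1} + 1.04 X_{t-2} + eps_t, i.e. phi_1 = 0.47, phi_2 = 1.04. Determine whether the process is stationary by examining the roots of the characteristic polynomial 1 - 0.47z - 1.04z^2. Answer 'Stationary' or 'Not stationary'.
\text{Not stationary}

The AR(p) characteristic polynomial is P(z) = 1 - 0.47z - 1.04z^2.
Stationarity requires all roots to lie outside the unit circle, i.e. |z| > 1 for every root.
Set 1 + (-0.47) z + (-1.04) z^2 = 0, i.e. a z^2 + b z + c = 0 with a = -1.04, b = -0.47, c = 1.
Discriminant D = b^2 - 4ac = (-0.47)^2 - 4*(-1.04)*1 = 0.2209 - (-4.16) = 4.3809.
D >= 0, so the roots are real: z = (-b +/- sqrt(D)) / (2a) = (0.47 +/- 2.09306) / (-2.08).
  z_1 = (0.47 + 2.09306) / (-2.08) = -1.2322,   |z_1| = 1.2322.
  z_2 = (0.47 - 2.09306) / (-2.08) = 0.7803,   |z_2| = 0.7803.
Moduli of all roots: 1.2322, 0.7803.
All moduli strictly greater than 1? No.
Verdict: Not stationary.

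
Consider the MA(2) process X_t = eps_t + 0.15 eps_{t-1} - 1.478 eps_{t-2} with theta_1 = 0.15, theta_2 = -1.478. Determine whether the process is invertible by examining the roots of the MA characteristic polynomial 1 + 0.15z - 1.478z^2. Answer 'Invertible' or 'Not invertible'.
\text{Not invertible}

The MA(q) characteristic polynomial is P(z) = 1 + 0.15z - 1.478z^2.
Invertibility requires all roots to lie outside the unit circle, i.e. |z| > 1 for every root.
Set 1 + (0.15) z + (-1.478) z^2 = 0, i.e. a z^2 + b z + c = 0 with a = -1.478, b = 0.15, c = 1.
Discriminant D = b^2 - 4ac = (0.15)^2 - 4*(-1.478)*1 = 0.0225 - (-5.912) = 5.9345.
D >= 0, so the roots are real: z = (-b +/- sqrt(D)) / (2a) = (-0.15 +/- 2.436083) / (-2.956).
  z_1 = (-0.15 + 2.436083) / (-2.956) = -0.7734,   |z_1| = 0.7734.
  z_2 = (-0.15 - 2.436083) / (-2.956) = 0.8749,   |z_2| = 0.8749.
Moduli of all roots: 0.7734, 0.8749.
All moduli strictly greater than 1? No.
Verdict: Not invertible.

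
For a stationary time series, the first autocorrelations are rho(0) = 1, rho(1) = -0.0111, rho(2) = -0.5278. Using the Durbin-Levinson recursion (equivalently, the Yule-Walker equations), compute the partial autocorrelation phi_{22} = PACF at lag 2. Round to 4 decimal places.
\phi_{22} = -0.5280

The PACF at lag k is phi_{kk}, the last component of the solution
to the Yule-Walker system G_k phi = r_k where
  (G_k)_{ij} = rho(|i - j|), (r_k)_i = rho(i), i,j = 1..k.
Equivalently, Durbin-Levinson gives phi_{kk} iteratively:
  phi_{11} = rho(1)
  phi_{kk} = [rho(k) - sum_{j=1..k-1} phi_{k-1,j} rho(k-j)]
            / [1 - sum_{j=1..k-1} phi_{k-1,j} rho(j)],
  phi_{k,j} = phi_{k-1,j} - phi_{kk} phi_{k-1,k-j},  j = 1..k-1.
Step k = 1:
  phi_11 = rho(1) = -0.0111.
Step k = 2:
  phi_22 = [rho(2) - phi_11 rho(1)] / [1 - phi_11 rho(1)] = [-0.5278 - (-0.0111)(-0.0111)] / [1 - (-0.0111)(-0.0111)]
         = -0.52792321 / 0.99987679 = -0.528.
Therefore phi_{22} = -0.5280.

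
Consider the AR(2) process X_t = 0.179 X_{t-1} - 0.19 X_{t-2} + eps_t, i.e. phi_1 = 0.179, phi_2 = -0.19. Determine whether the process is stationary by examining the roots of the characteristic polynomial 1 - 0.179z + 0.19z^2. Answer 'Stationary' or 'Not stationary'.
\text{Stationary}

The AR(p) characteristic polynomial is P(z) = 1 - 0.179z + 0.19z^2.
Stationarity requires all roots to lie outside the unit circle, i.e. |z| > 1 for every root.
Set 1 + (-0.179) z + (0.19) z^2 = 0, i.e. a z^2 + b z + c = 0 with a = 0.19, b = -0.179, c = 1.
Discriminant D = b^2 - 4ac = (-0.179)^2 - 4*(0.19)*1 = 0.032041 - (0.76) = -0.727959.
D < 0, so the roots are the complex-conjugate pair z = (-b +/- i sqrt(-D)) / (2a) = 0.4711 +/- 2.2453i.
For a conjugate pair |z|^2 = z * conj(z) = (product of roots) = c/a = 1/(0.19) = 5.263158, so |z| = sqrt(5.263158) = 2.2942 for both roots.
Moduli of all roots: 2.2942, 2.2942.
All moduli strictly greater than 1? Yes.
Verdict: Stationary.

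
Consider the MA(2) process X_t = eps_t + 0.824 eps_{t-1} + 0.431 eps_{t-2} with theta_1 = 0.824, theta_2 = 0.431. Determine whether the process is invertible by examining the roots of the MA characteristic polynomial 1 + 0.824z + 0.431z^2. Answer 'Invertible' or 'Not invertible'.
\text{Invertible}

The MA(q) characteristic polynomial is P(z) = 1 + 0.824z + 0.431z^2.
Invertibility requires all roots to lie outside the unit circle, i.e. |z| > 1 for every root.
Set 1 + (0.824) z + (0.431) z^2 = 0, i.e. a z^2 + b z + c = 0 with a = 0.431, b = 0.824, c = 1.
Discriminant D = b^2 - 4ac = (0.824)^2 - 4*(0.431)*1 = 0.678976 - (1.724) = -1.045024.
D < 0, so the roots are the complex-conjugate pair z = (-b +/- i sqrt(-D)) / (2a) = -0.9559 +/- 1.1859i.
For a conjugate pair |z|^2 = z * conj(z) = (product of roots) = c/a = 1/(0.431) = 2.320186, so |z| = sqrt(2.320186) = 1.5232 for both roots.
Moduli of all roots: 1.5232, 1.5232.
All moduli strictly greater than 1? Yes.
Verdict: Invertible.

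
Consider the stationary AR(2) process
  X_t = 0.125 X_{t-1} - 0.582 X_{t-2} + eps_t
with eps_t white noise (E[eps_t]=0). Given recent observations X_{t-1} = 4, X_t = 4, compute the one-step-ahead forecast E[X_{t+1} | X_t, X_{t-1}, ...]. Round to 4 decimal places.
E[X_{t+1} \mid \mathcal F_t] = -1.8280

For an AR(p) model X_t = c + sum_i phi_i X_{t-i} + eps_t, the
one-step-ahead conditional mean is
  E[X_{t+1} | X_t, ...] = c + sum_i phi_i X_{t+1-i}.
Substitute known values:
  E[X_{t+1} | ...] = (0.125) * (4) + (-0.582) * (4)
                   = -1.8280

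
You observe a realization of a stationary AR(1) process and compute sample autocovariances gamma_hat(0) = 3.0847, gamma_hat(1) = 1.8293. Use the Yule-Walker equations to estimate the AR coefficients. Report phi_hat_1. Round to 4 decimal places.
\hat\phi_{1} = 0.5930

The Yule-Walker equations for an AR(p) process read, in matrix form,
  Gamma_p phi = r_p,   with   (Gamma_p)_{ij} = gamma(|i - j|),
                       (r_p)_i = gamma(i),   i,j = 1..p.
Substitute the sample gammas (Toeplitz matrix and right-hand side of size 1):
  Gamma_p = [[3.0847]]
  r_p     = [1.8293]
With p = 1 this is the single equation gamma(0) phi_1 = gamma(1):
  phi_hat_1 = gamma(1) / gamma(0) = 1.8293 / 3.0847 = 0.5930.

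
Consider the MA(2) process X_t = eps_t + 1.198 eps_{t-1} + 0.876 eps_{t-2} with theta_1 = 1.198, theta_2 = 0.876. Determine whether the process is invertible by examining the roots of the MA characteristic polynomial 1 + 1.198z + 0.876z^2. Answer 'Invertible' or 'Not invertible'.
\text{Invertible}

The MA(q) characteristic polynomial is P(z) = 1 + 1.198z + 0.876z^2.
Invertibility requires all roots to lie outside the unit circle, i.e. |z| > 1 for every root.
Set 1 + (1.198) z + (0.876) z^2 = 0, i.e. a z^2 + b z + c = 0 with a = 0.876, b = 1.198, c = 1.
Discriminant D = b^2 - 4ac = (1.198)^2 - 4*(0.876)*1 = 1.435204 - (3.504) = -2.068796.
D < 0, so the roots are the complex-conjugate pair z = (-b +/- i sqrt(-D)) / (2a) = -0.6838 +/- 0.821i.
For a conjugate pair |z|^2 = z * conj(z) = (product of roots) = c/a = 1/(0.876) = 1.141553, so |z| = sqrt(1.141553) = 1.0684 for both roots.
Moduli of all roots: 1.0684, 1.0684.
All moduli strictly greater than 1? Yes.
Verdict: Invertible.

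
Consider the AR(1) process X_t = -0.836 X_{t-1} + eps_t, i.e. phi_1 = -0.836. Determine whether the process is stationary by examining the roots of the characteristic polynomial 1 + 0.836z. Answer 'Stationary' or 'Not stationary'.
\text{Stationary}

The AR(p) characteristic polynomial is P(z) = 1 + 0.836z.
Stationarity requires all roots to lie outside the unit circle, i.e. |z| > 1 for every root.
This is linear in z: 1 + (0.836) z = 0  =>  z = -1/(0.836) = -1.196172,  |z| = 1.196172.
Moduli of all roots: 1.1962.
All moduli strictly greater than 1? Yes.
Verdict: Stationary.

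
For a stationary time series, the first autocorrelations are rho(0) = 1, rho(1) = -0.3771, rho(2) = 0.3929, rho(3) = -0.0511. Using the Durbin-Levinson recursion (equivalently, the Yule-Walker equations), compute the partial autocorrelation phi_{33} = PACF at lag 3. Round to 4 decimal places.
\phi_{33} = 0.2090

The PACF at lag k is phi_{kk}, the last component of the solution
to the Yule-Walker system G_k phi = r_k where
  (G_k)_{ij} = rho(|i - j|), (r_k)_i = rho(i), i,j = 1..k.
Equivalently, Durbin-Levinson gives phi_{kk} iteratively:
  phi_{11} = rho(1)
  phi_{kk} = [rho(k) - sum_{j=1..k-1} phi_{k-1,j} rho(k-j)]
            / [1 - sum_{j=1..k-1} phi_{k-1,j} rho(j)],
  phi_{k,j} = phi_{k-1,j} - phi_{kk} phi_{k-1,k-j},  j = 1..k-1.
Step k = 1:
  phi_11 = rho(1) = -0.3771.
Step k = 2:
  phi_22 = [rho(2) - phi_11 rho(1)] / [1 - phi_11 rho(1)] = [0.3929 - (-0.3771)(-0.3771)] / [1 - (-0.3771)(-0.3771)]
         = 0.25069559 / 0.85779559 = 0.292256.
  Update: phi_21 = phi_11 - phi_22 phi_11 = -0.3771 - (0.292256)(-0.3771) = -0.26689.
Step k = 3:
  phi_33 = [rho(3) - phi_21 rho(2) - phi_22 rho(1)] / [1 - phi_21 rho(1) - phi_22 rho(2)]
    numerator   = -0.0511 - (-0.26689)(0.3929) - (0.292256)(-0.3771) = 0.16397084
    denominator = 1 - (-0.26689)(-0.3771) - (0.292256)(0.3929) = 0.78452839
  phi_33 = 0.16397084 / 0.78452839 = 0.209.
Therefore phi_{33} = 0.2090.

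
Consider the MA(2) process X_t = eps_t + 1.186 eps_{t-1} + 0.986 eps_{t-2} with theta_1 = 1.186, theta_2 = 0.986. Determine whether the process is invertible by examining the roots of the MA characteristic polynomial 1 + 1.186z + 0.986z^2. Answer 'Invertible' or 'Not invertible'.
\text{Invertible}

The MA(q) characteristic polynomial is P(z) = 1 + 1.186z + 0.986z^2.
Invertibility requires all roots to lie outside the unit circle, i.e. |z| > 1 for every root.
Set 1 + (1.186) z + (0.986) z^2 = 0, i.e. a z^2 + b z + c = 0 with a = 0.986, b = 1.186, c = 1.
Discriminant D = b^2 - 4ac = (1.186)^2 - 4*(0.986)*1 = 1.406596 - (3.944) = -2.537404.
D < 0, so the roots are the complex-conjugate pair z = (-b +/- i sqrt(-D)) / (2a) = -0.6014 +/- 0.8078i.
For a conjugate pair |z|^2 = z * conj(z) = (product of roots) = c/a = 1/(0.986) = 1.014199, so |z| = sqrt(1.014199) = 1.0071 for both roots.
Moduli of all roots: 1.0071, 1.0071.
All moduli strictly greater than 1? Yes.
Verdict: Invertible.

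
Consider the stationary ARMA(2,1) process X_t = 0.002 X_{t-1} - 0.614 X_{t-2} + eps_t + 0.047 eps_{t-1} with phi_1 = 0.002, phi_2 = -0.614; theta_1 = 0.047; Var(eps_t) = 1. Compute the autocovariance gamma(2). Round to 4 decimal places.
\gamma(2) = -0.9878

Multiply the model equation by X_{t-k} and take expectations. With theta_0 = psi_0 = 1 and psi_j the MA(infinity) weights, this gives
  gamma(k) - sum_i phi_i gamma(k-i) = c_k,
  c_k = sigma^2 * sum_{j=k..q} theta_j psi_{j-k}   (c_k = 0 for k > q),
using gamma(-m) = gamma(m).
psi-weights needed (psi_j = theta_j + sum_i phi_i psi_{j-i}):
  psi_1 = theta_1 + phi_1 = 0.047 + (0.002) = 0.049
Right-hand sides:
  c_0 = sigma^2 (1 + theta_1 psi_1) = 1 * (1 + (0.047)(0.049)) = 1 * 1.002303 = 1.002303
  c_1 = sigma^2 theta_1 = 1 * (0.047) = 0.047
  c_2 = 0
Equations for k = 0, 1, 2 (AR order 2, c_2 = 0):
  (E0) gamma(0) = phi_1 gamma(1) + phi_2 gamma(2) + c_0
  (E1) gamma(1) = phi_1 gamma(0) + phi_2 gamma(1) + c_1
  (E2) gamma(2) = phi_1 gamma(1) + phi_2 gamma(0)
From (E1): gamma(1) = A gamma(0) + B with
  A = phi_1 / (1 - phi_2) = 0.002 / 1.614 = 0.001239,   B = c_1 / (1 - phi_2) = 0.047 / 1.614 = 0.02912.
Insert (E2) into (E0): gamma(0) (1 - phi_2^2) = phi_1 (1 + phi_2) gamma(1) + c_0.
  phi_1 (1 + phi_2) = (0.002)(0.386) = 0.000772,   1 - phi_2^2 = 0.623004.
Replace gamma(1) by A gamma(0) + B and collect gamma(0):
  gamma(0) [0.623004 - (0.000772)(0.001239)] = (0.000772)(0.02912) + 1.002303
  gamma(0) * 0.623003 = 1.002325
  gamma(0) = 1.002325 / 0.623003 = 1.608861.
  gamma(1) = A gamma(0) + B = (0.001239)(1.608861) + (0.02912) = 0.031114.
  gamma(2) = phi_1 gamma(1) + phi_2 gamma(0) = (0.002)(0.031114) + (-0.614)(1.608861) = -0.987779.
Therefore gamma(2) = -0.9878 (to 4 decimal places).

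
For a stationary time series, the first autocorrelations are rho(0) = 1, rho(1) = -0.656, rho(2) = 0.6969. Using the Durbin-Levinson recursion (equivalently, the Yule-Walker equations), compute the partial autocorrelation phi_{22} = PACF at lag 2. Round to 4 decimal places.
\phi_{22} = 0.4679

The PACF at lag k is phi_{kk}, the last component of the solution
to the Yule-Walker system G_k phi = r_k where
  (G_k)_{ij} = rho(|i - j|), (r_k)_i = rho(i), i,j = 1..k.
Equivalently, Durbin-Levinson gives phi_{kk} iteratively:
  phi_{11} = rho(1)
  phi_{kk} = [rho(k) - sum_{j=1..k-1} phi_{k-1,j} rho(k-j)]
            / [1 - sum_{j=1..k-1} phi_{k-1,j} rho(j)],
  phi_{k,j} = phi_{k-1,j} - phi_{kk} phi_{k-1,k-j},  j = 1..k-1.
Step k = 1:
  phi_11 = rho(1) = -0.656.
Step k = 2:
  phi_22 = [rho(2) - phi_11 rho(1)] / [1 - phi_11 rho(1)] = [0.6969 - (-0.656)(-0.656)] / [1 - (-0.656)(-0.656)]
         = 0.266564 / 0.569664 = 0.4679.
Therefore phi_{22} = 0.4679.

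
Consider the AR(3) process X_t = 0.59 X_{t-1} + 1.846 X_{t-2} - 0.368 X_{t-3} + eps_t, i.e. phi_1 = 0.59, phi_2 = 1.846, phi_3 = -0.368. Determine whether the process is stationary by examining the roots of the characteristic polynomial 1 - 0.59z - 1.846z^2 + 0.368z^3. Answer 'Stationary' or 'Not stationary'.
\text{Not stationary}

The AR(p) characteristic polynomial is P(z) = 1 - 0.59z - 1.846z^2 + 0.368z^3.
Stationarity requires all roots to lie outside the unit circle, i.e. |z| > 1 for every root.
Degree 3: look for a simple real root z0 first, then factor out (1 - z/z0) and solve the remaining quadratic.
Testing z0 = 0.625: P(0.625) = 1 + (-0.59)(0.625) + (-1.846)(0.625)^2 + (0.368)(0.625)^3
  = 1 + (-0.36875) + (-0.721094) + (0.089844) = 0.  So z_0 = 0.625 is a root, |z_0| = 0.625.
Divide out the factor (1 - 1.6 z) = (1 - z/z0) (since 1/z0 = 1.6):
  P(z) = (1 - 1.6 z)(1 + (1.01) z + (-0.23) z^2)
  [check: z-coef 1.01 - (1.6) = -0.59; z^2-coef -0.23 - (1.6)(1.01) = -1.846; z^3-coef -(1.6)(-0.23) = 0.368.]
Remaining roots from the quadratic factor 1 + (1.01) z + (-0.23) z^2:
  Set 1 + (1.01) z + (-0.23) z^2 = 0, i.e. a z^2 + b z + c = 0 with a = -0.23, b = 1.01, c = 1.
  Discriminant D = b^2 - 4ac = (1.01)^2 - 4*(-0.23)*1 = 1.0201 - (-0.92) = 1.9401.
  D >= 0, so the roots are real: z = (-b +/- sqrt(D)) / (2a) = (-1.01 +/- 1.392875) / (-0.46).
    z_1 = (-1.01 + 1.392875) / (-0.46) = -0.8323,   |z_1| = 0.8323.
    z_2 = (-1.01 - 1.392875) / (-0.46) = 5.2236,   |z_2| = 5.2236.
Moduli of all roots: 0.6250, 0.8323, 5.2236.
All moduli strictly greater than 1? No.
Verdict: Not stationary.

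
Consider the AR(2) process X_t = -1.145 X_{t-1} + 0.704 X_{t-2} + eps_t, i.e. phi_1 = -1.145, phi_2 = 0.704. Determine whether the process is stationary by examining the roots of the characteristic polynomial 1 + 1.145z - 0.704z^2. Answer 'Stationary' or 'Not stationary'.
\text{Not stationary}

The AR(p) characteristic polynomial is P(z) = 1 + 1.145z - 0.704z^2.
Stationarity requires all roots to lie outside the unit circle, i.e. |z| > 1 for every root.
Set 1 + (1.145) z + (-0.704) z^2 = 0, i.e. a z^2 + b z + c = 0 with a = -0.704, b = 1.145, c = 1.
Discriminant D = b^2 - 4ac = (1.145)^2 - 4*(-0.704)*1 = 1.311025 - (-2.816) = 4.127025.
D >= 0, so the roots are real: z = (-b +/- sqrt(D)) / (2a) = (-1.145 +/- 2.031508) / (-1.408).
  z_1 = (-1.145 + 2.031508) / (-1.408) = -0.6296,   |z_1| = 0.6296.
  z_2 = (-1.145 - 2.031508) / (-1.408) = 2.256,   |z_2| = 2.256.
Moduli of all roots: 0.6296, 2.2560.
All moduli strictly greater than 1? No.
Verdict: Not stationary.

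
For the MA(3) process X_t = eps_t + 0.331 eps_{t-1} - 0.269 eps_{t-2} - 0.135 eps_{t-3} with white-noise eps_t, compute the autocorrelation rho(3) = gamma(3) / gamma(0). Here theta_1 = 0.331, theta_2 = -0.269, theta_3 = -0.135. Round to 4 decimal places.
\rho(3) = -0.1125

For an MA(q) process with theta_0 = 1, the autocovariance is
  gamma(k) = sigma^2 * sum_{i=0..q-k} theta_i * theta_{i+k},
and rho(k) = gamma(k) / gamma(0). Sigma^2 cancels.
  numerator   = (1)*(-0.135) = -0.135.
  denominator = (1)^2 + (0.331)^2 + (-0.269)^2 + (-0.135)^2 = 1.200147.
  rho(3) = -0.135 / 1.200147 = -0.1125.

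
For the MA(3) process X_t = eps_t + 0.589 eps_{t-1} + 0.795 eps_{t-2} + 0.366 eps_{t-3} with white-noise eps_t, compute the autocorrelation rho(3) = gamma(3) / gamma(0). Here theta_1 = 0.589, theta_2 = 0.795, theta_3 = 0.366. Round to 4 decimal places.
\rho(3) = 0.1732

For an MA(q) process with theta_0 = 1, the autocovariance is
  gamma(k) = sigma^2 * sum_{i=0..q-k} theta_i * theta_{i+k},
and rho(k) = gamma(k) / gamma(0). Sigma^2 cancels.
  numerator   = (1)*(0.366) = 0.366.
  denominator = (1)^2 + (0.589)^2 + (0.795)^2 + (0.366)^2 = 2.112902.
  rho(3) = 0.366 / 2.112902 = 0.1732.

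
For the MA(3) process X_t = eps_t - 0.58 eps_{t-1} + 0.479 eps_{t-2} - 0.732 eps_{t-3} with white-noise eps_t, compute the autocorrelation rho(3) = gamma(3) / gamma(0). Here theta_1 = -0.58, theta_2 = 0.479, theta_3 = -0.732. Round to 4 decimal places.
\rho(3) = -0.3483

For an MA(q) process with theta_0 = 1, the autocovariance is
  gamma(k) = sigma^2 * sum_{i=0..q-k} theta_i * theta_{i+k},
and rho(k) = gamma(k) / gamma(0). Sigma^2 cancels.
  numerator   = (1)*(-0.732) = -0.732.
  denominator = (1)^2 + (-0.58)^2 + (0.479)^2 + (-0.732)^2 = 2.101665.
  rho(3) = -0.732 / 2.101665 = -0.3483.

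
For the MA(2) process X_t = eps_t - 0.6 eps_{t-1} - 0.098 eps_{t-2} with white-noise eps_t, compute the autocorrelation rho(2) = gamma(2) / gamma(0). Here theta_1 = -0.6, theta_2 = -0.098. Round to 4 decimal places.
\rho(2) = -0.0716

For an MA(q) process with theta_0 = 1, the autocovariance is
  gamma(k) = sigma^2 * sum_{i=0..q-k} theta_i * theta_{i+k},
and rho(k) = gamma(k) / gamma(0). Sigma^2 cancels.
  numerator   = (1)*(-0.098) = -0.098.
  denominator = (1)^2 + (-0.6)^2 + (-0.098)^2 = 1.369604.
  rho(2) = -0.098 / 1.369604 = -0.0716.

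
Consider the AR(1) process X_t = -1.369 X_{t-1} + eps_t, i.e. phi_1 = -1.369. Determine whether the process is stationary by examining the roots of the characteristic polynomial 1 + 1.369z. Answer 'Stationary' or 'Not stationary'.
\text{Not stationary}

The AR(p) characteristic polynomial is P(z) = 1 + 1.369z.
Stationarity requires all roots to lie outside the unit circle, i.e. |z| > 1 for every root.
This is linear in z: 1 + (1.369) z = 0  =>  z = -1/(1.369) = -0.73046,  |z| = 0.73046.
Moduli of all roots: 0.7305.
All moduli strictly greater than 1? No.
Verdict: Not stationary.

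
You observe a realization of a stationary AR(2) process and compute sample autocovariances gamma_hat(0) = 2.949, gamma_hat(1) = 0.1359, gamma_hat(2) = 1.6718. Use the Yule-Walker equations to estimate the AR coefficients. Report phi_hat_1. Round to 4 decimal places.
\hat\phi_{1} = 0.0200

The Yule-Walker equations for an AR(p) process read, in matrix form,
  Gamma_p phi = r_p,   with   (Gamma_p)_{ij} = gamma(|i - j|),
                       (r_p)_i = gamma(i),   i,j = 1..p.
Substitute the sample gammas (Toeplitz matrix and right-hand side of size 2):
  Gamma_p = [[2.949, 0.1359], [0.1359, 2.949]]
  r_p     = [0.1359, 1.6718]
Written out:
  2.949 phi_1 + 0.1359 phi_2 = 0.1359
  0.1359 phi_1 + 2.949 phi_2 = 1.6718
Solve by Cramer's rule:
  det = gamma(0)^2 - gamma(1)^2 = (2.949)^2 - (0.1359)^2 = 8.696601 - 0.01846881 = 8.67813219
  phi_hat_1 = [gamma(1) gamma(0) - gamma(1) gamma(2)] / det = [(0.1359)(2.949) - (0.1359)(1.6718)] / 8.67813219 = 0.17357148 / 8.67813219 = 0.02
  phi_hat_2 = [gamma(0) gamma(2) - gamma(1)^2] / det = [(2.949)(1.6718) - (0.1359)^2] / 8.67813219 = 4.91166939 / 8.67813219 = 0.566
So phi_hat = [0.0200, 0.5660].
Therefore phi_hat_1 = 0.0200.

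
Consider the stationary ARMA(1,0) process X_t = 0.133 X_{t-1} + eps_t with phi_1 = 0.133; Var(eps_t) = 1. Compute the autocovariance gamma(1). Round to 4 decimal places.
\gamma(1) = 0.1354

Multiply the model equation by X_{t-k} and take expectations. With theta_0 = psi_0 = 1 and psi_j the MA(infinity) weights, this gives
  gamma(k) - sum_i phi_i gamma(k-i) = c_k,
  c_k = sigma^2 * sum_{j=k..q} theta_j psi_{j-k}   (c_k = 0 for k > q),
using gamma(-m) = gamma(m).
Pure AR (q = 0): c_0 = sigma^2 = 1, c_k = 0 for k >= 1.
Equations for k = 0 and k = 1 (AR order 1):
  gamma(0) = phi_1 gamma(1) + c_0
  gamma(1) = phi_1 gamma(0) + c_1
Substituting the second into the first: gamma(0) (1 - phi_1^2) = c_0 + phi_1 c_1, so
  gamma(0) = c_0 / (1 - phi_1^2) = 1 / (1 - (0.133)^2) = 1 / 0.982311 = 1.018008.
  gamma(1) = phi_1 gamma(0) = (0.133)(1.018008) = 0.135395.
Therefore gamma(1) = 0.1354 (to 4 decimal places).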